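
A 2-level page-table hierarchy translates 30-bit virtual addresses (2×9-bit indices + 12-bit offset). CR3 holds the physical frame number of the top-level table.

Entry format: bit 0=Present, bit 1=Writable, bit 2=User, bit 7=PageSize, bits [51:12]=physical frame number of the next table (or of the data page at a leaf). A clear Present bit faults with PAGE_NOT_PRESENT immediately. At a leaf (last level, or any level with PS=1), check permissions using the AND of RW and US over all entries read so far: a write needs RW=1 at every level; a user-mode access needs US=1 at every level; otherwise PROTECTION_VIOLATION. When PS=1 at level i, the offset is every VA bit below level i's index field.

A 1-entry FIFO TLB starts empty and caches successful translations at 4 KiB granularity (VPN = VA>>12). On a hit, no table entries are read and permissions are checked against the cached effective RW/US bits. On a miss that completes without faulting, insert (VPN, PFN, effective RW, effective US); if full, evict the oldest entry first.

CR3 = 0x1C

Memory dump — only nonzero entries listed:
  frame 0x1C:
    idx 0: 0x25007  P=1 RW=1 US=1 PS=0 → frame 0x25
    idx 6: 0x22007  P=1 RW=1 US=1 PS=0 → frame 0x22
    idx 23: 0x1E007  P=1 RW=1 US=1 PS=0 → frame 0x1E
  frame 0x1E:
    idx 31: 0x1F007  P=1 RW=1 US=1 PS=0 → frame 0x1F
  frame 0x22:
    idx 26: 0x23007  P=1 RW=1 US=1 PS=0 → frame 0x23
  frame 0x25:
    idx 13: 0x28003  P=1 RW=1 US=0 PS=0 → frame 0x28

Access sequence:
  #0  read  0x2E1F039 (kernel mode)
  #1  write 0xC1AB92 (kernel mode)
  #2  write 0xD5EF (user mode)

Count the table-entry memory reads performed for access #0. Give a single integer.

Trace:
#0 VA=0x2E1F039 (r,kernel):
  L0: frame=0x1C idx=23 entry=0x1E007 [P=1 RW=1 US=1 PS=0]
  L1: frame=0x1E idx=31 entry=0x1F007 [P=1 RW=1 US=1 PS=0]
  → PA=0x1F039  (2 entries read)
#1 VA=0xC1AB92 (w,kernel):
  L0: frame=0x1C idx=6 entry=0x22007 [P=1 RW=1 US=1 PS=0]
  L1: frame=0x22 idx=26 entry=0x23007 [P=1 RW=1 US=1 PS=0]
  → PA=0x23B92  (2 entries read)
#2 VA=0xD5EF (w,user):
  L0: frame=0x1C idx=0 entry=0x25007 [P=1 RW=1 US=1 PS=0]
  L1: frame=0x25 idx=13 entry=0x28003 [P=1 RW=1 US=0 PS=0]
  ⇒ fault: PROTECTION_VIOLATION  — 2 lookups

Entries read for #0: 2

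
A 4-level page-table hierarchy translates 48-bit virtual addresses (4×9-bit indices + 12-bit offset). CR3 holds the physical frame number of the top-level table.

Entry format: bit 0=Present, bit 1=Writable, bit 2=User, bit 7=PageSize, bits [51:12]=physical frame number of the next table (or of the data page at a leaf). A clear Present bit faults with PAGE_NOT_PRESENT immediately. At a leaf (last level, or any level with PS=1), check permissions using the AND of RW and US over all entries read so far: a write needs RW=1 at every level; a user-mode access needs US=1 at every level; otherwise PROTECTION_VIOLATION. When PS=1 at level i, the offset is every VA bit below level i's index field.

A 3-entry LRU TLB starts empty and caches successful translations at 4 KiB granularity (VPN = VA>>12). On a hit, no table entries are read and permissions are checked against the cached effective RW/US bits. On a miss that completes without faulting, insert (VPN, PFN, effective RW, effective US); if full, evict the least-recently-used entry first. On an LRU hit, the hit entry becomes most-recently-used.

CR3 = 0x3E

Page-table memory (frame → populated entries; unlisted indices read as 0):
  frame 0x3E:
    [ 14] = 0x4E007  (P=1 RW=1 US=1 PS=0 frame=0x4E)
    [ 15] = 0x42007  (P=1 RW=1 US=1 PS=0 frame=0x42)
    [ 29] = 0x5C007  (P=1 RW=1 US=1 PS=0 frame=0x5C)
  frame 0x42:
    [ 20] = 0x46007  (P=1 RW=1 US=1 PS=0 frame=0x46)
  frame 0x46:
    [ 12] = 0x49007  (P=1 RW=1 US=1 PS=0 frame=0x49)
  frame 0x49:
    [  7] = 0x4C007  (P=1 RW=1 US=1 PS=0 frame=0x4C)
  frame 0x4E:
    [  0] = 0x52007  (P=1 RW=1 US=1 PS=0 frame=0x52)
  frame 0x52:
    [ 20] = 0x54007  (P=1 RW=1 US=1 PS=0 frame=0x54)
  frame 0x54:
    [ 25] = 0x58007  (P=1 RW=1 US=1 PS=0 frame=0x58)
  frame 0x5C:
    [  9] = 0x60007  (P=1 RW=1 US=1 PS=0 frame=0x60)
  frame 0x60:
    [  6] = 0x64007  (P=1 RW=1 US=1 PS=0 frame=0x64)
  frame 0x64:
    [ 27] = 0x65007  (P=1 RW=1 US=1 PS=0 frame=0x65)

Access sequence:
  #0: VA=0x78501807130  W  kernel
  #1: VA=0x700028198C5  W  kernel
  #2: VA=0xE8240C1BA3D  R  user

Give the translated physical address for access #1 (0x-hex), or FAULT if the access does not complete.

Per-access translation:
#0 VA=0x78501807130 (w,kernel):
  L0: frame=0x3E idx=15 entry=0x42007 [P=1 RW=1 US=1 PS=0]
  L1: frame=0x42 idx=20 entry=0x46007 [P=1 RW=1 US=1 PS=0]
  L2: frame=0x46 idx=12 entry=0x49007 [P=1 RW=1 US=1 PS=0]
  L3: frame=0x49 idx=7 entry=0x4C007 [P=1 RW=1 US=1 PS=0]
  ✓ 0x4C130  — 4 lookups
#1 VA=0x700028198C5 (w,kernel):
  L0: frame=0x3E idx=14 entry=0x4E007 [P=1 RW=1 US=1 PS=0]
  L1: frame=0x4E idx=0 entry=0x52007 [P=1 RW=1 US=1 PS=0]
  L2: frame=0x52 idx=20 entry=0x54007 [P=1 RW=1 US=1 PS=0]
  L3: frame=0x54 idx=25 entry=0x58007 [P=1 RW=1 US=1 PS=0]
  ✓ 0x588C5  — 4 lookups
#2 VA=0xE8240C1BA3D (r,user):
  L0: frame=0x3E idx=29 entry=0x5C007 [P=1 RW=1 US=1 PS=0]
  L1: frame=0x5C idx=9 entry=0x60007 [P=1 RW=1 US=1 PS=0]
  L2: frame=0x60 idx=6 entry=0x64007 [P=1 RW=1 US=1 PS=0]
  L3: frame=0x64 idx=27 entry=0x65007 [P=1 RW=1 US=1 PS=0]
  ✓ 0x65A3D  — 4 lookups

Access #1 PA: 0x588C5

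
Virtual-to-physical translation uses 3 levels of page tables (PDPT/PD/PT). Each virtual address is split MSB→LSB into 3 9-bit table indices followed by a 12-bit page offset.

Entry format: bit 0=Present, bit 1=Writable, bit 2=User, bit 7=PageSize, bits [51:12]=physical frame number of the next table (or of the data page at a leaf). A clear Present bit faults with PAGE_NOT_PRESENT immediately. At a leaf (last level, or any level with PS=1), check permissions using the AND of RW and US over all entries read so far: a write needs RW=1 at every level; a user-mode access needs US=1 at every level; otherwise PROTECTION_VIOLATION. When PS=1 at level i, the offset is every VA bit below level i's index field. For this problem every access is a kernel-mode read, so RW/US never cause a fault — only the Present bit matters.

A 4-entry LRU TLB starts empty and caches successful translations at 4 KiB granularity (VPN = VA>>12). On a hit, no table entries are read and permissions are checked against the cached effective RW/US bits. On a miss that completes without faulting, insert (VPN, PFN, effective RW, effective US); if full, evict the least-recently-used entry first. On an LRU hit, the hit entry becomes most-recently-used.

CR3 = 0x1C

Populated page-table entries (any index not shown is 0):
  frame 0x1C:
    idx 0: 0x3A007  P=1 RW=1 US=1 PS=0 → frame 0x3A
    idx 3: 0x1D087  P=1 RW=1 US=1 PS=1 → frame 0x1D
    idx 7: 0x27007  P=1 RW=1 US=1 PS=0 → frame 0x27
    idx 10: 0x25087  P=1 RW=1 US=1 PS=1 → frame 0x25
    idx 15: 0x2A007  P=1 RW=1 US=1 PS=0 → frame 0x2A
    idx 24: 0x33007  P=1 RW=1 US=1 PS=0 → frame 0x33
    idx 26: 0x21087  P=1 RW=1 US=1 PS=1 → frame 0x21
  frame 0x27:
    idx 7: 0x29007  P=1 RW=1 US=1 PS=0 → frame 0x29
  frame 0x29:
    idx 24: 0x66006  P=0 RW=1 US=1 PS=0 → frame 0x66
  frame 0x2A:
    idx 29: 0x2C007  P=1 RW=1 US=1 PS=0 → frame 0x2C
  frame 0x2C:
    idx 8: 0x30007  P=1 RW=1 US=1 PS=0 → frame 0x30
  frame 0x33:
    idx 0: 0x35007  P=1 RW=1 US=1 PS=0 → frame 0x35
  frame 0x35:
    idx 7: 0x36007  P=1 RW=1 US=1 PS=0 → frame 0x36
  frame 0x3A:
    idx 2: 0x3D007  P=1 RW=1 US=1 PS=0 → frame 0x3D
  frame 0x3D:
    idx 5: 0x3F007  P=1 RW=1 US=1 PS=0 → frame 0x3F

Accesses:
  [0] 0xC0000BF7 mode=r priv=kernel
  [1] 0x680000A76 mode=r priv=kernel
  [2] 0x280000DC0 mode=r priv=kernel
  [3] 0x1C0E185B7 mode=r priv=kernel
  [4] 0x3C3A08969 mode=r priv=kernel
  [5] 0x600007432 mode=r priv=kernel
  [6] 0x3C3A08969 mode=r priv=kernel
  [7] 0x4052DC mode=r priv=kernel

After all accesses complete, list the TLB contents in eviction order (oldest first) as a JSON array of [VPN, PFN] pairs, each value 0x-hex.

Walk each access:
#0 VA=0xC0000BF7 (r,kernel):
  lvl0: tbl 0x1C, slot 3 ⇒ 0x1D087 (P1/RW1/US1/PS1)
  ⇒ phys 0x1DBF7 (huge @L0)  [1 reads]
#1 VA=0x680000A76 (r,kernel):
  lvl0: tbl 0x1C, slot 26 ⇒ 0x21087 (P1/RW1/US1/PS1)
  ⇒ phys 0x21A76 (huge @L0)  [1 reads]
#2 VA=0x280000DC0 (r,kernel):
  lvl0: tbl 0x1C, slot 10 ⇒ 0x25087 (P1/RW1/US1/PS1)
  ⇒ phys 0x25DC0 (huge @L0)  [1 reads]
#3 VA=0x1C0E185B7 (r,kernel):
  lvl0: tbl 0x1C, slot 7 ⇒ 0x27007 (P1/RW1/US1/PS0)
  lvl1: tbl 0x27, slot 7 ⇒ 0x29007 (P1/RW1/US1/PS0)
  lvl2: tbl 0x29, slot 24 ⇒ 0x66006 (P0/RW1/US1/PS0)
  ✗ PAGE_NOT_PRESENT  [3 reads]
#4 VA=0x3C3A08969 (r,kernel):
  lvl0: tbl 0x1C, slot 15 ⇒ 0x2A007 (P1/RW1/US1/PS0)
  lvl1: tbl 0x2A, slot 29 ⇒ 0x2C007 (P1/RW1/US1/PS0)
  lvl2: tbl 0x2C, slot 8 ⇒ 0x30007 (P1/RW1/US1/PS0)
  ⇒ phys 0x30969  [3 reads]
#5 VA=0x600007432 (r,kernel):
  lvl0: tbl 0x1C, slot 24 ⇒ 0x33007 (P1/RW1/US1/PS0)
  lvl1: tbl 0x33, slot 0 ⇒ 0x35007 (P1/RW1/US1/PS0)
  lvl2: tbl 0x35, slot 7 ⇒ 0x36007 (P1/RW1/US1/PS0)
  ⇒ phys 0x36432  [3 reads]
#6 VA=0x3C3A08969 (r,kernel):
  TLB hit vpn=0x3C3A08 → PA=0x30969
#7 VA=0x4052DC (r,kernel):
  lvl0: tbl 0x1C, slot 0 ⇒ 0x3A007 (P1/RW1/US1/PS0)
  lvl1: tbl 0x3A, slot 2 ⇒ 0x3D007 (P1/RW1/US1/PS0)
  lvl2: tbl 0x3D, slot 5 ⇒ 0x3F007 (P1/RW1/US1/PS0)
  ⇒ phys 0x3F2DC  [3 reads]

TLB: [["0x280000", "0x25"], ["0x600007", "0x36"], ["0x3C3A08", "0x30"], ["0x405", "0x3F"]]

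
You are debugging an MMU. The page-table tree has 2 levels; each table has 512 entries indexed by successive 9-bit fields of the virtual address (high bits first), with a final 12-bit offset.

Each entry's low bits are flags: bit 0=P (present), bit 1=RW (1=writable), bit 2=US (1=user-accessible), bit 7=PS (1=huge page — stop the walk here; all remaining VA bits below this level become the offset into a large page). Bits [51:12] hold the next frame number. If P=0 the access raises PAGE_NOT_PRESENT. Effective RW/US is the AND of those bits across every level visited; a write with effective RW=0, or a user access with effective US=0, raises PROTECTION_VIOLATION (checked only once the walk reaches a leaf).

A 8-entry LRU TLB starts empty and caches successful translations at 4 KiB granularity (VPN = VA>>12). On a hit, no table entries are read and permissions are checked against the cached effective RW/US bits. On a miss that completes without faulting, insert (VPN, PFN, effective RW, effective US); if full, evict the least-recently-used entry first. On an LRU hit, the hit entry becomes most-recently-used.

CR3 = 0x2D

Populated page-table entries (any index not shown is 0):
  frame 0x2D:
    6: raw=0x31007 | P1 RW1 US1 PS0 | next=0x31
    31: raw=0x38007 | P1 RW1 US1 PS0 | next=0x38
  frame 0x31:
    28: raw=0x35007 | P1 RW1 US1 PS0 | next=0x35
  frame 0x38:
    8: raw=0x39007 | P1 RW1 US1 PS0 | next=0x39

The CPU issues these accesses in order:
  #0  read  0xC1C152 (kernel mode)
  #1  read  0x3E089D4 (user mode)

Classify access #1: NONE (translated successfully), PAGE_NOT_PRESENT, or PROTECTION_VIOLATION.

Trace:
#0 VA=0xC1C152 (r,kernel):
  L0: frame=0x2D idx=6 entry=0x31007 [P=1 RW=1 US=1 PS=0]
  L1: frame=0x31 idx=28 entry=0x35007 [P=1 RW=1 US=1 PS=0]
  ⇒ phys 0x35152  [2 reads]
#1 VA=0x3E089D4 (r,user):
  L0: frame=0x2D idx=31 entry=0x38007 [P=1 RW=1 US=1 PS=0]
  L1: frame=0x38 idx=8 entry=0x39007 [P=1 RW=1 US=1 PS=0]
  ⇒ phys 0x399D4  [2 reads]

Access #1 fault: NONE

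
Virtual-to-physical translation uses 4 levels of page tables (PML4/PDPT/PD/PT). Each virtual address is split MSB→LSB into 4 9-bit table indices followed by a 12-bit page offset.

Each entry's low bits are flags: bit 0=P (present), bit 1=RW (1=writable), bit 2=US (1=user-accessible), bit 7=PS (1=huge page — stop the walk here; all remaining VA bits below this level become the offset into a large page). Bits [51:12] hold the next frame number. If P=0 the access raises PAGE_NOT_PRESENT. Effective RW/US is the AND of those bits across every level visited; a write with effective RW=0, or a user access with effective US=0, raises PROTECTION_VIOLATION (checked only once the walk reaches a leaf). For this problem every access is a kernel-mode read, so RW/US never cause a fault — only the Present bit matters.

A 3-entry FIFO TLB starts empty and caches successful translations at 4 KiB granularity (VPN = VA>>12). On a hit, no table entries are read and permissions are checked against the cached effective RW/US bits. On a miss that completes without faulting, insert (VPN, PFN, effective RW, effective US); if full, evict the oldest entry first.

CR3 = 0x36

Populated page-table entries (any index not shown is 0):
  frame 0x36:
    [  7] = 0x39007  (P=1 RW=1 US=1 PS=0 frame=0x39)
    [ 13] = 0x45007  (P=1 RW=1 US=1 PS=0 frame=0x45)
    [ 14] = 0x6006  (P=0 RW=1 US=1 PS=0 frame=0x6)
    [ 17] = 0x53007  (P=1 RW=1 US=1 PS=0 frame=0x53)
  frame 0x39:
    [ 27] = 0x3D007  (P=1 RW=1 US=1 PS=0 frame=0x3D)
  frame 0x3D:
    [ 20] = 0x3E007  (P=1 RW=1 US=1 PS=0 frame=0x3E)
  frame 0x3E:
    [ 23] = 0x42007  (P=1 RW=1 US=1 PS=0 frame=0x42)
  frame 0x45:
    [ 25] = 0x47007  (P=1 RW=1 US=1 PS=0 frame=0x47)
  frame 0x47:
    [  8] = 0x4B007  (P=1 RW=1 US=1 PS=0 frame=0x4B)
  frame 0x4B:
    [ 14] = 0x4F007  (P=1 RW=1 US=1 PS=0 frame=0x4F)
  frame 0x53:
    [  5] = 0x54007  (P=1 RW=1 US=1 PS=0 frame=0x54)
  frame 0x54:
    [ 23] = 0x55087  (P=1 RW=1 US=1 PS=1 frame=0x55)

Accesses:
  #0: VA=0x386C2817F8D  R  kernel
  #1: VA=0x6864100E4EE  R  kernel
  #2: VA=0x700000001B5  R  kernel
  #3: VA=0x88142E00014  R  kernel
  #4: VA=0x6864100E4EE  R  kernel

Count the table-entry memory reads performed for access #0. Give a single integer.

Walk each access:
#0 VA=0x386C2817F8D (r,kernel):
  L0 @0x36[7] → 0x39007  P=1,RW=1,US=1,PS=0
  L1 @0x39[27] → 0x3D007  P=1,RW=1,US=1,PS=0
  L2 @0x3D[20] → 0x3E007  P=1,RW=1,US=1,PS=0
  L3 @0x3E[23] → 0x42007  P=1,RW=1,US=1,PS=0
  ⇒ phys 0x42F8D  [4 reads]
#1 VA=0x6864100E4EE (r,kernel):
  L0 @0x36[13] → 0x45007  P=1,RW=1,US=1,PS=0
  L1 @0x45[25] → 0x47007  P=1,RW=1,US=1,PS=0
  L2 @0x47[8] → 0x4B007  P=1,RW=1,US=1,PS=0
  L3 @0x4B[14] → 0x4F007  P=1,RW=1,US=1,PS=0
  ⇒ phys 0x4F4EE  [4 reads]
#2 VA=0x700000001B5 (r,kernel):
  L0 @0x36[14] → 0x6006  P=0,RW=1,US=1,PS=0
  ⇒ fault: PAGE_NOT_PRESENT  — 1 lookups
#3 VA=0x88142E00014 (r,kernel):
  L0 @0x36[17] → 0x53007  P=1,RW=1,US=1,PS=0
  L1 @0x53[5] → 0x54007  P=1,RW=1,US=1,PS=0
  L2 @0x54[23] → 0x55087  P=1,RW=1,US=1,PS=1
  ⇒ phys 0x55014 (huge @L2)  [3 reads]
#4 VA=0x6864100E4EE (r,kernel):
  TLB hit vpn=0x6864100E → PA=0x4F4EE

Entries read for #0: 4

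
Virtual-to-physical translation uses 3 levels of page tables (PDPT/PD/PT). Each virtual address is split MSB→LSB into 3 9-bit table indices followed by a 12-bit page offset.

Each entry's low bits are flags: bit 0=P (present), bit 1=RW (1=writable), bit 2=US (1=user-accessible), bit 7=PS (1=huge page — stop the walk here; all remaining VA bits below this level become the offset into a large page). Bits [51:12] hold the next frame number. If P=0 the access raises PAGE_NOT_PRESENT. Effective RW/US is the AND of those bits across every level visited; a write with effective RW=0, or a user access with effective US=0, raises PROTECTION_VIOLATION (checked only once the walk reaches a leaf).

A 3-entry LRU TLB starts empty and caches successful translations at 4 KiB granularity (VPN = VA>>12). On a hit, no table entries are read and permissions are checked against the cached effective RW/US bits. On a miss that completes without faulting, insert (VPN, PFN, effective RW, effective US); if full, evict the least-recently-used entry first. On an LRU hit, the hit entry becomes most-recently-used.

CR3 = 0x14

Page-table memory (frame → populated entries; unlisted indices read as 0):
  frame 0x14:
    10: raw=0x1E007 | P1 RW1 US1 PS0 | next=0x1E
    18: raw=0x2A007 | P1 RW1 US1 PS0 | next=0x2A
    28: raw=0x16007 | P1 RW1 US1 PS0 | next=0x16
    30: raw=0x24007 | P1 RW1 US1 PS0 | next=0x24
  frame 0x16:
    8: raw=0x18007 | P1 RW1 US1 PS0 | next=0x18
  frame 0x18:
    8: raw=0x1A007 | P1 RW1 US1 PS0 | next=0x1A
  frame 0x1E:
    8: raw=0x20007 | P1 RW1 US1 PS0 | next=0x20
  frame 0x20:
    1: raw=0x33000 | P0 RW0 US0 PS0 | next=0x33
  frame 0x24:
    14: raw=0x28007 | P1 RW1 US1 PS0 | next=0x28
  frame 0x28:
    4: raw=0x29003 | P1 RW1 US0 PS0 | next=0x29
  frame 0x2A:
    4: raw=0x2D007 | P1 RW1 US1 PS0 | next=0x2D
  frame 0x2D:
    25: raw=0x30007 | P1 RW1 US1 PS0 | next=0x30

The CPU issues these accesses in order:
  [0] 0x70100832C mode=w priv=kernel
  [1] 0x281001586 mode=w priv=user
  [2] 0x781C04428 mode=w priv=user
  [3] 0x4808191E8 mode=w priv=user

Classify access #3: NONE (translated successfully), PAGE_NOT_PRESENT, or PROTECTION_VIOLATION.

Per-access translation:
#0 VA=0x70100832C (w,kernel):
  lvl0: tbl 0x14, slot 28 ⇒ 0x16007 (P1/RW1/US1/PS0)
  lvl1: tbl 0x16, slot 8 ⇒ 0x18007 (P1/RW1/US1/PS0)
  lvl2: tbl 0x18, slot 8 ⇒ 0x1A007 (P1/RW1/US1/PS0)
  ⇒ phys 0x1A32C  [3 reads]
#1 VA=0x281001586 (w,user):
  lvl0: tbl 0x14, slot 10 ⇒ 0x1E007 (P1/RW1/US1/PS0)
  lvl1: tbl 0x1E, slot 8 ⇒ 0x20007 (P1/RW1/US1/PS0)
  lvl2: tbl 0x20, slot 1 ⇒ 0x33000 (P0/RW0/US0/PS0)
  → PAGE_NOT_PRESENT  (3 entries read)
#2 VA=0x781C04428 (w,user):
  lvl0: tbl 0x14, slot 30 ⇒ 0x24007 (P1/RW1/US1/PS0)
  lvl1: tbl 0x24, slot 14 ⇒ 0x28007 (P1/RW1/US1/PS0)
  lvl2: tbl 0x28, slot 4 ⇒ 0x29003 (P1/RW1/US0/PS0)
  → PROTECTION_VIOLATION  (3 entries read)
#3 VA=0x4808191E8 (w,user):
  lvl0: tbl 0x14, slot 18 ⇒ 0x2A007 (P1/RW1/US1/PS0)
  lvl1: tbl 0x2A, slot 4 ⇒ 0x2D007 (P1/RW1/US1/PS0)
  lvl2: tbl 0x2D, slot 25 ⇒ 0x30007 (P1/RW1/US1/PS0)
  ⇒ phys 0x301E8  [3 reads]

Access #3 fault: NONE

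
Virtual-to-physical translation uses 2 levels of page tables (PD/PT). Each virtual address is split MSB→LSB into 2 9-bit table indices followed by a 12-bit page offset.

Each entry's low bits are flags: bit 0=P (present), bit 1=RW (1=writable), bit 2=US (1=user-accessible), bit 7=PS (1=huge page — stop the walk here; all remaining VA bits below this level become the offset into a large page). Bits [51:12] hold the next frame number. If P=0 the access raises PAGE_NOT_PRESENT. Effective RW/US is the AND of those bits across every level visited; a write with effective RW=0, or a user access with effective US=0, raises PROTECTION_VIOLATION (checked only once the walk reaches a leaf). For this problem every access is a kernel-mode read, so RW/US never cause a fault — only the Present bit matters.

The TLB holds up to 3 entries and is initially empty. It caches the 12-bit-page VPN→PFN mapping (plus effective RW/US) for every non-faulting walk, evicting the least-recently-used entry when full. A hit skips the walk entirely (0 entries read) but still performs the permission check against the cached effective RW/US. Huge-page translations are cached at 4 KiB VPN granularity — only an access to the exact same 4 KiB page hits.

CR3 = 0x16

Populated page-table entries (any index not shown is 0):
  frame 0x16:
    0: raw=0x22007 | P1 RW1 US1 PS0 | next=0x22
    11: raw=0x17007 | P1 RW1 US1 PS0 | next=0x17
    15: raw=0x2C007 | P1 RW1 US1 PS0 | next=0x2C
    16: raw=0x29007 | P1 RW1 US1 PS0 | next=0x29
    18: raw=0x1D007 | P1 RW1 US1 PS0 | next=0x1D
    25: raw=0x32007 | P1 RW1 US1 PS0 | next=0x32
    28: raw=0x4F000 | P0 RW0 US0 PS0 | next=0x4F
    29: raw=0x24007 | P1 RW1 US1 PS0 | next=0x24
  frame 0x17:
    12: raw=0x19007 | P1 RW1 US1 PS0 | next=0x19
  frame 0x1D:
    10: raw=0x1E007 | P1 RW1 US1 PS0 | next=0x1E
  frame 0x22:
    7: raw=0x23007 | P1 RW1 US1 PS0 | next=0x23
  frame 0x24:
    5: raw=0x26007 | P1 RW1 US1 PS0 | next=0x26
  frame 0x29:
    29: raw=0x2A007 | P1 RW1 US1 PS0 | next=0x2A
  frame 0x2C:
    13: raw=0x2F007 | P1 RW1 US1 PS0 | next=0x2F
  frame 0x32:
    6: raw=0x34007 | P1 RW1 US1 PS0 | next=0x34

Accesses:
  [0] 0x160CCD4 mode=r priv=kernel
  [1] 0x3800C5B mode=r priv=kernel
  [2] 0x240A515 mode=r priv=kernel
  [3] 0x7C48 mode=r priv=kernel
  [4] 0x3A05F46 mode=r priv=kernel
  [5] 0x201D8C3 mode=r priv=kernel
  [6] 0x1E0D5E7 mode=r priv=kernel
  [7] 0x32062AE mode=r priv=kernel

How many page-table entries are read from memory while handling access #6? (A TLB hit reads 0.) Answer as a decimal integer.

Walk each access:
#0 VA=0x160CCD4 (r,kernel):
  L0: frame=0x16 idx=11 entry=0x17007 [P=1 RW=1 US=1 PS=0]
  L1: frame=0x17 idx=12 entry=0x19007 [P=1 RW=1 US=1 PS=0]
  → PA=0x19CD4  (2 entries read)
#1 VA=0x3800C5B (r,kernel):
  L0: frame=0x16 idx=28 entry=0x4F000 [P=0 RW=0 US=0 PS=0]
  → PAGE_NOT_PRESENT  (1 entries read)
#2 VA=0x240A515 (r,kernel):
  L0: frame=0x16 idx=18 entry=0x1D007 [P=1 RW=1 US=1 PS=0]
  L1: frame=0x1D idx=10 entry=0x1E007 [P=1 RW=1 US=1 PS=0]
  → PA=0x1E515  (2 entries read)
#3 VA=0x7C48 (r,kernel):
  L0: frame=0x16 idx=0 entry=0x22007 [P=1 RW=1 US=1 PS=0]
  L1: frame=0x22 idx=7 entry=0x23007 [P=1 RW=1 US=1 PS=0]
  → PA=0x23C48  (2 entries read)
#4 VA=0x3A05F46 (r,kernel):
  L0: frame=0x16 idx=29 entry=0x24007 [P=1 RW=1 US=1 PS=0]
  L1: frame=0x24 idx=5 entry=0x26007 [P=1 RW=1 US=1 PS=0]
  → PA=0x26F46  (2 entries read)
#5 VA=0x201D8C3 (r,kernel):
  L0: frame=0x16 idx=16 entry=0x29007 [P=1 RW=1 US=1 PS=0]
  L1: frame=0x29 idx=29 entry=0x2A007 [P=1 RW=1 US=1 PS=0]
  → PA=0x2A8C3  (2 entries read)
#6 VA=0x1E0D5E7 (r,kernel):
  L0: frame=0x16 idx=15 entry=0x2C007 [P=1 RW=1 US=1 PS=0]
  L1: frame=0x2C idx=13 entry=0x2F007 [P=1 RW=1 US=1 PS=0]
  → PA=0x2F5E7  (2 entries read)
#7 VA=0x32062AE (r,kernel):
  L0: frame=0x16 idx=25 entry=0x32007 [P=1 RW=1 US=1 PS=0]
  L1: frame=0x32 idx=6 entry=0x34007 [P=1 RW=1 US=1 PS=0]
  → PA=0x342AE  (2 entries read)

Entries read for #6: 2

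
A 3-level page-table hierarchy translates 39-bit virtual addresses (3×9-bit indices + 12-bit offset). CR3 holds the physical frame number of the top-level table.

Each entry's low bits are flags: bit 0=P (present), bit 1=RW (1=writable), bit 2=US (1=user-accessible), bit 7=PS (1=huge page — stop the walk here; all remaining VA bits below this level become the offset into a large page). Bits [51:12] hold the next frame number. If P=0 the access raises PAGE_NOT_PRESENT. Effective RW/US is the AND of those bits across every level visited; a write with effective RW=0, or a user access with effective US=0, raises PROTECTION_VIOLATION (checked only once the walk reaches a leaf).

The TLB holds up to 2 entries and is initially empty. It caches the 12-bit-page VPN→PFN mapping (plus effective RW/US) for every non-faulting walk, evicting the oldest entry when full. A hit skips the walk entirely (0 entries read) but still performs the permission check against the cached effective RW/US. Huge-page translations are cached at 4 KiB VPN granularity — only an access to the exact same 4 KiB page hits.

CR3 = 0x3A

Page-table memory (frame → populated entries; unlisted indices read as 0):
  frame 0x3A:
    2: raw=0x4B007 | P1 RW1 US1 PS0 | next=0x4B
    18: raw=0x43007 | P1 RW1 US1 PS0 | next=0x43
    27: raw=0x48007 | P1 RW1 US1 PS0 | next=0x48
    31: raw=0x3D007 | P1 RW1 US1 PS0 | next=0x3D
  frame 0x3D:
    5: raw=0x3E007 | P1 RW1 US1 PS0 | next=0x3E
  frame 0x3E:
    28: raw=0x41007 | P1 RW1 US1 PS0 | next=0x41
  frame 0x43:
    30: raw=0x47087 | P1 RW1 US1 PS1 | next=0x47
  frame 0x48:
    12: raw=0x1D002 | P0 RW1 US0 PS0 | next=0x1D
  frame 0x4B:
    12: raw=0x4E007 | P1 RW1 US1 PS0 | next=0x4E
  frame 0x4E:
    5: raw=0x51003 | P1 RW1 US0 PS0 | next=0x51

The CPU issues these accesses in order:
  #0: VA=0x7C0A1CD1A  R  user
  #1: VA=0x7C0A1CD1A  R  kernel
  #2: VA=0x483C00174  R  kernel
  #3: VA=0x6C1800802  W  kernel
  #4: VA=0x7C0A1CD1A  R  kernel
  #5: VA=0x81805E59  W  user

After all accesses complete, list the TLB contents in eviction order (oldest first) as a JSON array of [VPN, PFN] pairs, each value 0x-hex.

Per-access translation:
#0 VA=0x7C0A1CD1A (r,user):
  lvl0: tbl 0x3A, slot 31 ⇒ 0x3D007 (P1/RW1/US1/PS0)
  lvl1: tbl 0x3D, slot 5 ⇒ 0x3E007 (P1/RW1/US1/PS0)
  lvl2: tbl 0x3E, slot 28 ⇒ 0x41007 (P1/RW1/US1/PS0)
  ⇒ phys 0x41D1A  [3 reads]
#1 VA=0x7C0A1CD1A (r,kernel):
  TLB hit vpn=0x7C0A1C → PA=0x41D1A
#2 VA=0x483C00174 (r,kernel):
  lvl0: tbl 0x3A, slot 18 ⇒ 0x43007 (P1/RW1/US1/PS0)
  lvl1: tbl 0x43, slot 30 ⇒ 0x47087 (P1/RW1/US1/PS1)
  ⇒ phys 0x47174 (huge @L1)  [2 reads]
#3 VA=0x6C1800802 (w,kernel):
  lvl0: tbl 0x3A, slot 27 ⇒ 0x48007 (P1/RW1/US1/PS0)
  lvl1: tbl 0x48, slot 12 ⇒ 0x1D002 (P0/RW1/US0/PS0)
  ✗ PAGE_NOT_PRESENT  [2 reads]
#4 VA=0x7C0A1CD1A (r,kernel):
  TLB hit vpn=0x7C0A1C → PA=0x41D1A
#5 VA=0x81805E59 (w,user):
  lvl0: tbl 0x3A, slot 2 ⇒ 0x4B007 (P1/RW1/US1/PS0)
  lvl1: tbl 0x4B, slot 12 ⇒ 0x4E007 (P1/RW1/US1/PS0)
  lvl2: tbl 0x4E, slot 5 ⇒ 0x51003 (P1/RW1/US0/PS0)
  ✗ PROTECTION_VIOLATION  [3 reads]

TLB: [["0x7C0A1C", "0x41"], ["0x483C00", "0x47"]]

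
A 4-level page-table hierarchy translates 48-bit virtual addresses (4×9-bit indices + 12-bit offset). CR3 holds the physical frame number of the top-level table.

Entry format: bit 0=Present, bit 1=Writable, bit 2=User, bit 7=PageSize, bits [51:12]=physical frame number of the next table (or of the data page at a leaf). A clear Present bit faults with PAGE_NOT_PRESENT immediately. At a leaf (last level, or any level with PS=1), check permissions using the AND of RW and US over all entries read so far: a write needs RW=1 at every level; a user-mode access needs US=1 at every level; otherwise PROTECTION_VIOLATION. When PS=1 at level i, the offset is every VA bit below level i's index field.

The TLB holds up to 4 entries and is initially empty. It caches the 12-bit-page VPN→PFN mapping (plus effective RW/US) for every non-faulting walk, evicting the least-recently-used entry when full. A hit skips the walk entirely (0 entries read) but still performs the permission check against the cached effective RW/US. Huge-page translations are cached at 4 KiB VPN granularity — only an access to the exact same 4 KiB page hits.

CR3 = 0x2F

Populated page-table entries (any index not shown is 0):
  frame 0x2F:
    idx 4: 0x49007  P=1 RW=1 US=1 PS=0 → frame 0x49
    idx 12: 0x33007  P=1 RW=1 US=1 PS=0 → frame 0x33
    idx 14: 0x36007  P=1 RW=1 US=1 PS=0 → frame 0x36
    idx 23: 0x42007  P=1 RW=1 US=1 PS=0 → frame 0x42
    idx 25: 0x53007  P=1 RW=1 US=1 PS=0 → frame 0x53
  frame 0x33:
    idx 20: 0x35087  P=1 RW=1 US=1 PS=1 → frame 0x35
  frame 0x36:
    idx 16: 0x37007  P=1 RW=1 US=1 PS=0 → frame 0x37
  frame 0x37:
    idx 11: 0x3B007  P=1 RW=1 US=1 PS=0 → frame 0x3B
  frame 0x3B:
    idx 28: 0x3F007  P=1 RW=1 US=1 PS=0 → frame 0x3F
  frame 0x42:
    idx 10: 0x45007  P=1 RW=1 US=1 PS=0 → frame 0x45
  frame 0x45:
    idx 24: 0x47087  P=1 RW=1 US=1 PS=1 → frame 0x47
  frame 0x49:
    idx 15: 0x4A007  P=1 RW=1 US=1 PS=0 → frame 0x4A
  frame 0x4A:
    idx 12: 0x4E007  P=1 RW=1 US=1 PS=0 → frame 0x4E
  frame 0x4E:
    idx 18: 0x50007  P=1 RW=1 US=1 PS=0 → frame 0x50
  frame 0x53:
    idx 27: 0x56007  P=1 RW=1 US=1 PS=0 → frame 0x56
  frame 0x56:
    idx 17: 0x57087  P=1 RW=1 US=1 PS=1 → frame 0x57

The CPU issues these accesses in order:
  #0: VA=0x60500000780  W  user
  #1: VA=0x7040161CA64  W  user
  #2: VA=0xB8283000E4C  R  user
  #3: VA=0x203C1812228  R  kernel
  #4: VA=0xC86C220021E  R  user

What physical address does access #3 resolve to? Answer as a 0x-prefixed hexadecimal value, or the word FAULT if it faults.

Walk each access:
#0 VA=0x60500000780 (w,user):
  lvl0: tbl 0x2F, slot 12 ⇒ 0x33007 (P1/RW1/US1/PS0)
  lvl1: tbl 0x33, slot 20 ⇒ 0x35087 (P1/RW1/US1/PS1)
  → PA=0x35780 (huge @L1)  (2 entries read)
#1 VA=0x7040161CA64 (w,user):
  lvl0: tbl 0x2F, slot 14 ⇒ 0x36007 (P1/RW1/US1/PS0)
  lvl1: tbl 0x36, slot 16 ⇒ 0x37007 (P1/RW1/US1/PS0)
  lvl2: tbl 0x37, slot 11 ⇒ 0x3B007 (P1/RW1/US1/PS0)
  lvl3: tbl 0x3B, slot 28 ⇒ 0x3F007 (P1/RW1/US1/PS0)
  → PA=0x3FA64  (4 entries read)
#2 VA=0xB8283000E4C (r,user):
  lvl0: tbl 0x2F, slot 23 ⇒ 0x42007 (P1/RW1/US1/PS0)
  lvl1: tbl 0x42, slot 10 ⇒ 0x45007 (P1/RW1/US1/PS0)
  lvl2: tbl 0x45, slot 24 ⇒ 0x47087 (P1/RW1/US1/PS1)
  → PA=0x47E4C (huge @L2)  (3 entries read)
#3 VA=0x203C1812228 (r,kernel):
  lvl0: tbl 0x2F, slot 4 ⇒ 0x49007 (P1/RW1/US1/PS0)
  lvl1: tbl 0x49, slot 15 ⇒ 0x4A007 (P1/RW1/US1/PS0)
  lvl2: tbl 0x4A, slot 12 ⇒ 0x4E007 (P1/RW1/US1/PS0)
  lvl3: tbl 0x4E, slot 18 ⇒ 0x50007 (P1/RW1/US1/PS0)
  → PA=0x50228  (4 entries read)
#4 VA=0xC86C220021E (r,user):
  lvl0: tbl 0x2F, slot 25 ⇒ 0x53007 (P1/RW1/US1/PS0)
  lvl1: tbl 0x53, slot 27 ⇒ 0x56007 (P1/RW1/US1/PS0)
  lvl2: tbl 0x56, slot 17 ⇒ 0x57087 (P1/RW1/US1/PS1)
  → PA=0x5721E (huge @L2)  (3 entries read)

Access #3 PA: 0x50228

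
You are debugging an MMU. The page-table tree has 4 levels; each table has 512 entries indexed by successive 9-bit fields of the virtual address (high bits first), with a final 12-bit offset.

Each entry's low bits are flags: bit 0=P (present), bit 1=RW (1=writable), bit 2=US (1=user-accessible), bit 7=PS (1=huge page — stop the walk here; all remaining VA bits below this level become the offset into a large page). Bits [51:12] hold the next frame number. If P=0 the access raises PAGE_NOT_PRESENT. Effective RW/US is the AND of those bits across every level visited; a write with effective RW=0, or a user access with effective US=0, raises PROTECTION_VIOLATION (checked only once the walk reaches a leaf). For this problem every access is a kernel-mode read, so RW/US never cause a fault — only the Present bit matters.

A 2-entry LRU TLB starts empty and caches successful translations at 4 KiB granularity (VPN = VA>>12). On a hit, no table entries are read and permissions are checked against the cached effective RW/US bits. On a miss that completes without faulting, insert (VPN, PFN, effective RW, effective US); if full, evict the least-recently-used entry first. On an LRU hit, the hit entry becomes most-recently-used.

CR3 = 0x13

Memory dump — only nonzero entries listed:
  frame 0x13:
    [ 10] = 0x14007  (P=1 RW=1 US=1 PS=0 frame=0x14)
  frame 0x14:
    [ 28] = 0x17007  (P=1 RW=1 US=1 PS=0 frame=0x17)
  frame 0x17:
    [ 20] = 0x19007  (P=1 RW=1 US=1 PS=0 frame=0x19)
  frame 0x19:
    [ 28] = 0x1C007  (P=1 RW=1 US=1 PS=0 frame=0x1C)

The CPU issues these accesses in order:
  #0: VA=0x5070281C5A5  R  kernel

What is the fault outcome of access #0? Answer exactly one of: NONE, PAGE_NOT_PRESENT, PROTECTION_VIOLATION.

Per-access translation:
#0 VA=0x5070281C5A5 (r,kernel):
  L0: frame=0x13 idx=10 entry=0x14007 [P=1 RW=1 US=1 PS=0]
  L1: frame=0x14 idx=28 entry=0x17007 [P=1 RW=1 US=1 PS=0]
  L2: frame=0x17 idx=20 entry=0x19007 [P=1 RW=1 US=1 PS=0]
  L3: frame=0x19 idx=28 entry=0x1C007 [P=1 RW=1 US=1 PS=0]
  → PA=0x1C5A5  (4 entries read)

Access #0 fault: NONE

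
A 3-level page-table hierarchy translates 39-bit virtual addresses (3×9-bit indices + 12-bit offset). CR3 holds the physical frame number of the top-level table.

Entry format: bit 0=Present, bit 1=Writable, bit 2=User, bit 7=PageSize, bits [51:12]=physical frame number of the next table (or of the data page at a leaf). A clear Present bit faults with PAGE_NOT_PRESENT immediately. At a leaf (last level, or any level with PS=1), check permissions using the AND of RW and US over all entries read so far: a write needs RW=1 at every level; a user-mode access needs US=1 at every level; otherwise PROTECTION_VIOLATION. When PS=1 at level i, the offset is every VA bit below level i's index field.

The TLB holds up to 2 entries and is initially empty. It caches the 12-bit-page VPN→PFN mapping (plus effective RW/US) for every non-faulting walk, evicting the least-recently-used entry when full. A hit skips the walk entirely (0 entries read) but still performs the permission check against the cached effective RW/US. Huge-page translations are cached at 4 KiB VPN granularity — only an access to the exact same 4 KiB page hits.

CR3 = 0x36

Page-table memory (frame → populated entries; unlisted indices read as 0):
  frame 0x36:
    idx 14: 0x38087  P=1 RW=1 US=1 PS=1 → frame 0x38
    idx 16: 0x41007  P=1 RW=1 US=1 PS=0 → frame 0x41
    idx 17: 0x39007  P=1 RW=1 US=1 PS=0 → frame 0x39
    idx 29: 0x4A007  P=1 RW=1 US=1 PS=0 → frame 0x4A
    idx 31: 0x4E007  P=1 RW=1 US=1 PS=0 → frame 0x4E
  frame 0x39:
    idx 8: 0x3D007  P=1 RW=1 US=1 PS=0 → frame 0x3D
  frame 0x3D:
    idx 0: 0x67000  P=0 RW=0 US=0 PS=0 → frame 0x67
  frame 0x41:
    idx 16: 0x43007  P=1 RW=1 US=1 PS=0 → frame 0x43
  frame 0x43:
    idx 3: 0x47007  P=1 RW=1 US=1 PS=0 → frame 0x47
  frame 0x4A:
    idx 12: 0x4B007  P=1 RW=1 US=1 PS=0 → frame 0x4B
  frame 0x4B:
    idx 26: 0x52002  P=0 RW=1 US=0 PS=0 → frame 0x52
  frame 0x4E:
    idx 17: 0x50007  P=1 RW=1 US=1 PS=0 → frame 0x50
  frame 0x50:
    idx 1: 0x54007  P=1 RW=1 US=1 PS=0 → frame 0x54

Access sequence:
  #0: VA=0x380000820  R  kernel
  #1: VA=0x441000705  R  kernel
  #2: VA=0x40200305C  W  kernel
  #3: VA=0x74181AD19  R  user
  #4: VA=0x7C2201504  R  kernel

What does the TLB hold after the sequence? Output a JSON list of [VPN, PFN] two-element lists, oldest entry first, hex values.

Trace:
#0 VA=0x380000820 (r,kernel):
  [0] read 0x36 idx=14: raw=0x38087 flags P=1 W=1 U=1 S=1
  ✓ 0x38820 (huge @L0)  — 1 lookups
#1 VA=0x441000705 (r,kernel):
  [0] read 0x36 idx=17: raw=0x39007 flags P=1 W=1 U=1 S=0
  [1] read 0x39 idx=8: raw=0x3D007 flags P=1 W=1 U=1 S=0
  [2] read 0x3D idx=0: raw=0x67000 flags P=0 W=0 U=0 S=0
  ✗ PAGE_NOT_PRESENT  [3 reads]
#2 VA=0x40200305C (w,kernel):
  [0] read 0x36 idx=16: raw=0x41007 flags P=1 W=1 U=1 S=0
  [1] read 0x41 idx=16: raw=0x43007 flags P=1 W=1 U=1 S=0
  [2] read 0x43 idx=3: raw=0x47007 flags P=1 W=1 U=1 S=0
  ✓ 0x4705C  — 3 lookups
#3 VA=0x74181AD19 (r,user):
  [0] read 0x36 idx=29: raw=0x4A007 flags P=1 W=1 U=1 S=0
  [1] read 0x4A idx=12: raw=0x4B007 flags P=1 W=1 U=1 S=0
  [2] read 0x4B idx=26: raw=0x52002 flags P=0 W=1 U=0 S=0
  ✗ PAGE_NOT_PRESENT  [3 reads]
#4 VA=0x7C2201504 (r,kernel):
  [0] read 0x36 idx=31: raw=0x4E007 flags P=1 W=1 U=1 S=0
  [1] read 0x4E idx=17: raw=0x50007 flags P=1 W=1 U=1 S=0
  [2] read 0x50 idx=1: raw=0x54007 flags P=1 W=1 U=1 S=0
  ✓ 0x54504  — 3 lookups

TLB: [["0x402003", "0x47"], ["0x7C2201", "0x54"]]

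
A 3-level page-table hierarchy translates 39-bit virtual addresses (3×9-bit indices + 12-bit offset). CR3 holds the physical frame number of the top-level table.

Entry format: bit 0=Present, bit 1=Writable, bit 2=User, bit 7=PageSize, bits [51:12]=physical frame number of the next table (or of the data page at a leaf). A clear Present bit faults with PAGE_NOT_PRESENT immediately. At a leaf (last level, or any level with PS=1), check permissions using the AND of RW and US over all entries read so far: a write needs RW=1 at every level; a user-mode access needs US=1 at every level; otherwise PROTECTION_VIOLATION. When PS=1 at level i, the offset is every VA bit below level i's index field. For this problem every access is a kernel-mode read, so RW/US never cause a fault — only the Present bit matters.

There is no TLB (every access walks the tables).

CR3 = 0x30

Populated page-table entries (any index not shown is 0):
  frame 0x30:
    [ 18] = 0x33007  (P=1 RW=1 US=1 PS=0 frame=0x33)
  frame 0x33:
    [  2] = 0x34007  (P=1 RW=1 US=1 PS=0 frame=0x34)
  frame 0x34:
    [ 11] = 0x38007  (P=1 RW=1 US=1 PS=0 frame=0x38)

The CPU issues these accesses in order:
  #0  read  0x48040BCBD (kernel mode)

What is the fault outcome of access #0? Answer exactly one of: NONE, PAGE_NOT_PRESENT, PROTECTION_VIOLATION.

Trace:
#0 VA=0x48040BCBD (r,kernel):
  L0: frame=0x30 idx=18 entry=0x33007 [P=1 RW=1 US=1 PS=0]
  L1: frame=0x33 idx=2 entry=0x34007 [P=1 RW=1 US=1 PS=0]
  L2: frame=0x34 idx=11 entry=0x38007 [P=1 RW=1 US=1 PS=0]
  → PA=0x38CBD  (3 entries read)

Access #0 fault: NONE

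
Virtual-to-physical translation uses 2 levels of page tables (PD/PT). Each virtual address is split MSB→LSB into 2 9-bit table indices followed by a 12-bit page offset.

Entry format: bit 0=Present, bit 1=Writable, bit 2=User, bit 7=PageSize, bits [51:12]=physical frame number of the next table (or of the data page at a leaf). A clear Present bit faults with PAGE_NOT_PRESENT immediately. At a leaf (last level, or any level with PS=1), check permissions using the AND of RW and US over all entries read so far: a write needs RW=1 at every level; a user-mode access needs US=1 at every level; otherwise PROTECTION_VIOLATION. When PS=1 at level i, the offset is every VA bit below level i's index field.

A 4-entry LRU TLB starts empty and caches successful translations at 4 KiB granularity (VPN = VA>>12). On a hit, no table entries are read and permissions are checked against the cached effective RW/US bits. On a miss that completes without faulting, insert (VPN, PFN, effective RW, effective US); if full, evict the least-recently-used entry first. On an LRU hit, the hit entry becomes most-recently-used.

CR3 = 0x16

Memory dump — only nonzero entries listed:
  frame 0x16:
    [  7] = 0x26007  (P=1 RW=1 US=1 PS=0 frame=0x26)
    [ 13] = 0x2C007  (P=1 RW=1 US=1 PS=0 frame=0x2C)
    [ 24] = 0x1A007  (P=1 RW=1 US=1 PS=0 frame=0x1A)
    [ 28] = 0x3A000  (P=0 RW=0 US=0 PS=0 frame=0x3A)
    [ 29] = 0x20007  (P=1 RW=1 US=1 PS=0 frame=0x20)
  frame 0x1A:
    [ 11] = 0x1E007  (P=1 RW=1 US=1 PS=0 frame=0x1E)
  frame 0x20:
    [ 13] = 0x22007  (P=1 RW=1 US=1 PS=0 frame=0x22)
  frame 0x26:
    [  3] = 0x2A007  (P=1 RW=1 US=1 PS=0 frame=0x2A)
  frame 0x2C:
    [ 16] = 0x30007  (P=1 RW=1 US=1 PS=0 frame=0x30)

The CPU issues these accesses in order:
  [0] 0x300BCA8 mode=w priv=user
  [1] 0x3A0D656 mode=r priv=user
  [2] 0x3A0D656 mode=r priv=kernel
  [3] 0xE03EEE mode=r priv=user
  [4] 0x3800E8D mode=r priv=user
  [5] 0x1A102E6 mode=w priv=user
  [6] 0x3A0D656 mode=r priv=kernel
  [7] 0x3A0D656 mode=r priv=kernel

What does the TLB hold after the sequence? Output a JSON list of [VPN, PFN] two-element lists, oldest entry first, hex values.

Walk each access:
#0 VA=0x300BCA8 (w,user):
  L0: frame=0x16 idx=24 entry=0x1A007 [P=1 RW=1 US=1 PS=0]
  L1: frame=0x1A idx=11 entry=0x1E007 [P=1 RW=1 US=1 PS=0]
  ⇒ phys 0x1ECA8  [2 reads]
#1 VA=0x3A0D656 (r,user):
  L0: frame=0x16 idx=29 entry=0x20007 [P=1 RW=1 US=1 PS=0]
  L1: frame=0x20 idx=13 entry=0x22007 [P=1 RW=1 US=1 PS=0]
  ⇒ phys 0x22656  [2 reads]
#2 VA=0x3A0D656 (r,kernel):
  TLB hit vpn=0x3A0D → PA=0x22656
#3 VA=0xE03EEE (r,user):
  L0: frame=0x16 idx=7 entry=0x26007 [P=1 RW=1 US=1 PS=0]
  L1: frame=0x26 idx=3 entry=0x2A007 [P=1 RW=1 US=1 PS=0]
  ⇒ phys 0x2AEEE  [2 reads]
#4 VA=0x3800E8D (r,user):
  L0: frame=0x16 idx=28 entry=0x3A000 [P=0 RW=0 US=0 PS=0]
  → PAGE_NOT_PRESENT  (1 entries read)
#5 VA=0x1A102E6 (w,user):
  L0: frame=0x16 idx=13 entry=0x2C007 [P=1 RW=1 US=1 PS=0]
  L1: frame=0x2C idx=16 entry=0x30007 [P=1 RW=1 US=1 PS=0]
  ⇒ phys 0x302E6  [2 reads]
#6 VA=0x3A0D656 (r,kernel):
  TLB hit vpn=0x3A0D → PA=0x22656
#7 VA=0x3A0D656 (r,kernel):
  TLB hit vpn=0x3A0D → PA=0x22656

TLB: [["0x300B", "0x1E"], ["0xE03", "0x2A"], ["0x1A10", "0x30"], ["0x3A0D", "0x22"]]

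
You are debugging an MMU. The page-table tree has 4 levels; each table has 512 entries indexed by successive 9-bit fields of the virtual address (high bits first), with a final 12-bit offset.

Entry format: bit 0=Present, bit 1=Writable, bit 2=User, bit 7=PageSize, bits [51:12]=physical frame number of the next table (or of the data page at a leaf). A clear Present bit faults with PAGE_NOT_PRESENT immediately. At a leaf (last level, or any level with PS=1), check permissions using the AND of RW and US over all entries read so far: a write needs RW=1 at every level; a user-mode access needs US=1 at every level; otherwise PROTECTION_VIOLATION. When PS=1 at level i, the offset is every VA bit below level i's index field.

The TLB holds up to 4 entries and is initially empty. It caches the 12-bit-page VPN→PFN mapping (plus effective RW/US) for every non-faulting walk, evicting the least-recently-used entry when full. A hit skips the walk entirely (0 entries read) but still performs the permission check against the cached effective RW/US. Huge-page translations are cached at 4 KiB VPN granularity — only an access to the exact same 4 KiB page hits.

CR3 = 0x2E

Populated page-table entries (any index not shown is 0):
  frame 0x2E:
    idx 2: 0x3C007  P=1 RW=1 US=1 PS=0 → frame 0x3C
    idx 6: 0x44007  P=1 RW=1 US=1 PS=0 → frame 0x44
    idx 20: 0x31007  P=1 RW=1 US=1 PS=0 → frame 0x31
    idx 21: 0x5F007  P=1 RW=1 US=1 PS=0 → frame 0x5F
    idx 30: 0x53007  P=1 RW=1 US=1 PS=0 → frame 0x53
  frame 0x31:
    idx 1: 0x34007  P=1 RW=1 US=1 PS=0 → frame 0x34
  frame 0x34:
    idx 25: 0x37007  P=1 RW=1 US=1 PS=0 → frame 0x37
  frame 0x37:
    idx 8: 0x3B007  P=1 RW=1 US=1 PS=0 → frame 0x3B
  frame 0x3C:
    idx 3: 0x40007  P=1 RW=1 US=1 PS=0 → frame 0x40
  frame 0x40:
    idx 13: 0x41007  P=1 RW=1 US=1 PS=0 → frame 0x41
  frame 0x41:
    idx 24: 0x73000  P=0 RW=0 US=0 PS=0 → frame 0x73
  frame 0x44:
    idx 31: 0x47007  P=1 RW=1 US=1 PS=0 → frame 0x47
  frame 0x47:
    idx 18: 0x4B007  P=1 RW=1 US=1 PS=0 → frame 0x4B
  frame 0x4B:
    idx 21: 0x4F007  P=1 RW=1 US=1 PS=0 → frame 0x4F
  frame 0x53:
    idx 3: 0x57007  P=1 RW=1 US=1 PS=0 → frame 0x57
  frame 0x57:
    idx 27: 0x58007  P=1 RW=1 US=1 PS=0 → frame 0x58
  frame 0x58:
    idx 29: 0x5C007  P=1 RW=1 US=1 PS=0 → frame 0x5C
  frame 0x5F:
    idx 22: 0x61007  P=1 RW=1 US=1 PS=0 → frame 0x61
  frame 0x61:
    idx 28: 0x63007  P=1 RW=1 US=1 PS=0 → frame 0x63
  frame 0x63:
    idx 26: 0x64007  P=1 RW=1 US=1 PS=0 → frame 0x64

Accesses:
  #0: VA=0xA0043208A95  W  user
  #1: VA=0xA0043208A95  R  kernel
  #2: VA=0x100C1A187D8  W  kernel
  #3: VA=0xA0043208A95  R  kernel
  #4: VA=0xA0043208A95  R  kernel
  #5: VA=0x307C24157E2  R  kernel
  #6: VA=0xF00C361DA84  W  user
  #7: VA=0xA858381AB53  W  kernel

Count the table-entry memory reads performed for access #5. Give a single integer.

Per-access translation:
#0 VA=0xA0043208A95 (w,user):
  L0: frame=0x2E idx=20 entry=0x31007 [P=1 RW=1 US=1 PS=0]
  L1: frame=0x31 idx=1 entry=0x34007 [P=1 RW=1 US=1 PS=0]
  L2: frame=0x34 idx=25 entry=0x37007 [P=1 RW=1 US=1 PS=0]
  L3: frame=0x37 idx=8 entry=0x3B007 [P=1 RW=1 US=1 PS=0]
  ✓ 0x3BA95  — 4 lookups
#1 VA=0xA0043208A95 (r,kernel):
  TLB hit vpn=0xA0043208 → PA=0x3BA95
#2 VA=0x100C1A187D8 (w,kernel):
  L0: frame=0x2E idx=2 entry=0x3C007 [P=1 RW=1 US=1 PS=0]
  L1: frame=0x3C idx=3 entry=0x40007 [P=1 RW=1 US=1 PS=0]
  L2: frame=0x40 idx=13 entry=0x41007 [P=1 RW=1 US=1 PS=0]
  L3: frame=0x41 idx=24 entry=0x73000 [P=0 RW=0 US=0 PS=0]
  → PAGE_NOT_PRESENT  (4 entries read)
#3 VA=0xA0043208A95 (r,kernel):
  TLB hit vpn=0xA0043208 → PA=0x3BA95
#4 VA=0xA0043208A95 (r,kernel):
  TLB hit vpn=0xA0043208 → PA=0x3BA95
#5 VA=0x307C24157E2 (r,kernel):
  L0: frame=0x2E idx=6 entry=0x44007 [P=1 RW=1 US=1 PS=0]
  L1: frame=0x44 idx=31 entry=0x47007 [P=1 RW=1 US=1 PS=0]
  L2: frame=0x47 idx=18 entry=0x4B007 [P=1 RW=1 US=1 PS=0]
  L3: frame=0x4B idx=21 entry=0x4F007 [P=1 RW=1 US=1 PS=0]
  ✓ 0x4F7E2  — 4 lookups
#6 VA=0xF00C361DA84 (w,user):
  L0: frame=0x2E idx=30 entry=0x53007 [P=1 RW=1 US=1 PS=0]
  L1: frame=0x53 idx=3 entry=0x57007 [P=1 RW=1 US=1 PS=0]
  L2: frame=0x57 idx=27 entry=0x58007 [P=1 RW=1 US=1 PS=0]
  L3: frame=0x58 idx=29 entry=0x5C007 [P=1 RW=1 US=1 PS=0]
  ✓ 0x5CA84  — 4 lookups
#7 VA=0xA858381AB53 (w,kernel):
  L0: frame=0x2E idx=21 entry=0x5F007 [P=1 RW=1 US=1 PS=0]
  L1: frame=0x5F idx=22 entry=0x61007 [P=1 RW=1 US=1 PS=0]
  L2: frame=0x61 idx=28 entry=0x63007 [P=1 RW=1 US=1 PS=0]
  L3: frame=0x63 idx=26 entry=0x64007 [P=1 RW=1 US=1 PS=0]
  ✓ 0x64B53  — 4 lookups

Entries read for #5: 4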